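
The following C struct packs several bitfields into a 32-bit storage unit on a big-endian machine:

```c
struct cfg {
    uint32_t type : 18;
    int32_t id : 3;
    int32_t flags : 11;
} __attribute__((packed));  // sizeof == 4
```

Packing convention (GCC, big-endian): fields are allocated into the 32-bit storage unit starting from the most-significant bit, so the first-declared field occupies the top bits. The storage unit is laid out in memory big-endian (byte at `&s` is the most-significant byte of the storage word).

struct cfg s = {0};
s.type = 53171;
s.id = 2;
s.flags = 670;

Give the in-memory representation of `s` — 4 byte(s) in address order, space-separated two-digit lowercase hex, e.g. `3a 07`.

33 ec d2 9e

[14+:18] type=53171 & 0x3ffff = 0xcfb3; word=0x33ecc000
[11+:3] id=2 & 0x7 = 0x2; word=0x33ecd000
[0+:11] flags=670 & 0x7ff = 0x29e; word=0x33ecd29e
word = 0x33ecd29e → big-endian bytes:
  [0]=0x33  [1]=0xec  [2]=0xd2  [3]=0x9e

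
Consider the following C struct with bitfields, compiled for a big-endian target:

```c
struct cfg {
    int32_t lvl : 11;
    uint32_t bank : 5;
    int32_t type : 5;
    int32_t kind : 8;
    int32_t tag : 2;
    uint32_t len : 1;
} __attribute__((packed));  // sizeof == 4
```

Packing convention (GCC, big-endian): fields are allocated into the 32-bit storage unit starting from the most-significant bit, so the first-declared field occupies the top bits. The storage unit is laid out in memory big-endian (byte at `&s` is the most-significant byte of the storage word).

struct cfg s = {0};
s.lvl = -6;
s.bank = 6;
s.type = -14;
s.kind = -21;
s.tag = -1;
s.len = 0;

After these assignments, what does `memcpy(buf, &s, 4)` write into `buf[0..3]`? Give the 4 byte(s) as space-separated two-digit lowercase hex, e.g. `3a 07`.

ff 46 97 5e

[21+:11] lvl=-6 & 0x7ff = 0x7fa; word=0xff400000
[16+:5] bank=6 & 0x1f = 0x6; word=0xff460000
[11+:5] type=-14 & 0x1f = 0x12; word=0xff469000
[3+:8] kind=-21 & 0xff = 0xeb; word=0xff469758
[1+:2] tag=-1 & 0x3 = 0x3; word=0xff46975e
[0+:1] len=0 & 0x1 = 0x0; word=0xff46975e
word = 0xff46975e → big-endian bytes:
  [0]=0xff  [1]=0x46  [2]=0x97  [3]=0x5e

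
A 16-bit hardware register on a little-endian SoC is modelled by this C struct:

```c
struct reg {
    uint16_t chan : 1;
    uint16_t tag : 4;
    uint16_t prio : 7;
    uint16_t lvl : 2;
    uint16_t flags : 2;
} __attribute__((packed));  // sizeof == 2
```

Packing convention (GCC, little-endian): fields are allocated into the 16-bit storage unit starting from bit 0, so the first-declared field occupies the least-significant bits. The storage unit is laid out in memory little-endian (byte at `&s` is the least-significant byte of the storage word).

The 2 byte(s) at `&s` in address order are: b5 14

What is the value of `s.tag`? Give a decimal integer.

10

[0]=0xb5 [1]=0x14 (little-endian) → word 0x14b5
chan:1 @ bit 0 → (0x14b5>>0)&0x1 = 0x1
tag:4 @ bit 1 → (0x14b5>>1)&0xf = 0xa  ←
prio:7 @ bit 5 → (0x14b5>>5)&0x7f = 0x25
lvl:2 @ bit 12 → (0x14b5>>12)&0x3 = 0x1
flags:2 @ bit 14 → (0x14b5>>14)&0x3 = 0x0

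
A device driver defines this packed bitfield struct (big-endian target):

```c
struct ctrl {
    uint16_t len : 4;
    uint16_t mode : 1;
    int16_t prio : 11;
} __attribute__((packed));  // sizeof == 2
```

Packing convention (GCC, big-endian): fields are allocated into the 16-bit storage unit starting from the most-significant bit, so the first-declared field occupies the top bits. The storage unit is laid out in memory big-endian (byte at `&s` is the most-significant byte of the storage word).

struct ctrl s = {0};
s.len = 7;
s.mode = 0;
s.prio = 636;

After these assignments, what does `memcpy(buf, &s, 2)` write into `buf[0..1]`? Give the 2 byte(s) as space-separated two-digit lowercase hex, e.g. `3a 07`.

72 7c

[12+:4] len=7 & 0xf = 0x7; word=0x7000
[11+:1] mode=0 & 0x1 = 0x0; word=0x7000
[0+:11] prio=636 & 0x7ff = 0x27c; word=0x727c
word = 0x727c → big-endian bytes:
  [0]=0x72  [1]=0x7c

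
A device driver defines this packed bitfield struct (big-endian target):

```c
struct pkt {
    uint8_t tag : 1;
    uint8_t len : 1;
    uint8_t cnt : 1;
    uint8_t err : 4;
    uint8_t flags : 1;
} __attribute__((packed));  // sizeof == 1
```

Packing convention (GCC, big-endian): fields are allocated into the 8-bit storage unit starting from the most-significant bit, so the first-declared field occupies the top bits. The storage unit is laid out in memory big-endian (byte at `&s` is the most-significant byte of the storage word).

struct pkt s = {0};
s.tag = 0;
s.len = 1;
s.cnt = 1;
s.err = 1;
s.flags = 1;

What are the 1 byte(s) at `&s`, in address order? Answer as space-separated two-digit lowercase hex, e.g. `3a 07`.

[7+:1] tag=0 & 0x1 = 0x0; word=0x00
[6+:1] len=1 & 0x1 = 0x1; word=0x40
[5+:1] cnt=1 & 0x1 = 0x1; word=0x60
[1+:4] err=1 & 0xf = 0x1; word=0x62
[0+:1] flags=1 & 0x1 = 0x1; word=0x63
word = 0x63 → big-endian bytes:
  [0]=0x63

63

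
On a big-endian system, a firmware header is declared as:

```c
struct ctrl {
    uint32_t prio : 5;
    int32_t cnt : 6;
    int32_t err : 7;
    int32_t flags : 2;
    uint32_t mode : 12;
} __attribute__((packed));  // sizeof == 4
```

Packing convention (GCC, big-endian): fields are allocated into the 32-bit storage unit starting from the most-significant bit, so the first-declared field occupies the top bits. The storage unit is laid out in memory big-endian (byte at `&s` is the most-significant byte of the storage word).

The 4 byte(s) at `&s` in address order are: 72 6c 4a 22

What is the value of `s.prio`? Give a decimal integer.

[0]=0x72 [1]=0x6c [2]=0x4a [3]=0x22 (big-endian) → word 0x726c4a22
prio [27+:5] = (word>>27) & 0x1f = 14  ←
cnt [21+:6] = (word>>21) & 0x3f = 19
err [14+:7] = (word>>14) & 0x7f = 49
flags [12+:2] = (word>>12) & 0x3 = 0
mode [0+:12] = (word>>0) & 0xfff = 2594

14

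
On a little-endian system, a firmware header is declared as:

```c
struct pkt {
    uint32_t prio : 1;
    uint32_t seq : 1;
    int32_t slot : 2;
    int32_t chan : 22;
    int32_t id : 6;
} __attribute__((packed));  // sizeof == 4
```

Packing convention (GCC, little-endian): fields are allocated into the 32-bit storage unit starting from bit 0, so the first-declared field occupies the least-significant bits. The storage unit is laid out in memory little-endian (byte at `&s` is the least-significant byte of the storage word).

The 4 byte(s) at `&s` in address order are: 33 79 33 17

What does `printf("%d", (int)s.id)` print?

5

[0]=0x33 [1]=0x79 [2]=0x33 [3]=0x17 (little-endian) → word 0x17337933
prio:1 @ bit 0 → (0x17337933>>0)&0x1 = 0x1
seq:1 @ bit 1 → (0x17337933>>1)&0x1 = 0x1
slot:2 @ bit 2 → (0x17337933>>2)&0x3 = 0x0
chan:22 @ bit 4 → (0x17337933>>4)&0x3fffff = 0x333793
id:6 @ bit 26 → (0x17337933>>26)&0x3f = 0x5  ←
id signed 6b, MSB=0: value = 5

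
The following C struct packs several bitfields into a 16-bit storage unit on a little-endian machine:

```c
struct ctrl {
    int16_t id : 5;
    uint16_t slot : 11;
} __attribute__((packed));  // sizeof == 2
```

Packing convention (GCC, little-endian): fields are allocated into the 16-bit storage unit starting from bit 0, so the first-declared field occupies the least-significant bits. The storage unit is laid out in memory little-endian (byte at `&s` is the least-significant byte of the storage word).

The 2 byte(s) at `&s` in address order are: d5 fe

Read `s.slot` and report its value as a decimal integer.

[0]=0xd5 [1]=0xfe (little-endian) → word 0xfed5
id [0+:5] = (word>>0) & 0x1f = 21
slot [5+:11] = (word>>5) & 0x7ff = 2038  ←

2038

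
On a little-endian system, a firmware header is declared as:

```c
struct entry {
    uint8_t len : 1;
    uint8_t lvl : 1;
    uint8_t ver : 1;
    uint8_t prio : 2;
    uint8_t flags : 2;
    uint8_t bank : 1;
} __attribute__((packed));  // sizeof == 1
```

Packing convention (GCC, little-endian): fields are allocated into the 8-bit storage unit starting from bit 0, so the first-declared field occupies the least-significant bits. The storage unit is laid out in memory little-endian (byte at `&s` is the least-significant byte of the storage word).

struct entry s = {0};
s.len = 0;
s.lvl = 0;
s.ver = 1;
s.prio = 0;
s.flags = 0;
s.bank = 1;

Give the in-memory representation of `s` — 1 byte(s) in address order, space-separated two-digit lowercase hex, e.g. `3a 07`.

84

len:1 = 0 → 0x0 << 0 → word 0x00
lvl:1 = 0 → 0x0 << 1 → word 0x00
ver:1 = 1 → 0x1 << 2 → word 0x04
prio:2 = 0 → 0x0 << 3 → word 0x04
flags:2 = 0 → 0x0 << 5 → word 0x04
bank:1 = 1 → 0x1 << 7 → word 0x84
word = 0x84 → little-endian bytes:
  [0]=0x84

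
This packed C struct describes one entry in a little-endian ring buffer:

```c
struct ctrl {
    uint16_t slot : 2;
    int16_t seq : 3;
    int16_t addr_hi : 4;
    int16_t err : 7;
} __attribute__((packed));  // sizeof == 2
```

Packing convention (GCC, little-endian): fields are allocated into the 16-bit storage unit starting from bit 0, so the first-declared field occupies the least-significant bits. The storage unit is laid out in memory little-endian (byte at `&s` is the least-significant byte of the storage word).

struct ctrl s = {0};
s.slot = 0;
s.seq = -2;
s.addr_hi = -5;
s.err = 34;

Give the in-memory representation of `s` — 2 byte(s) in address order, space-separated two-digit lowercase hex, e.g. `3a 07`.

slot (2b) val=0 bits=0x0 at bit 0: 0x0000
seq (3b) val=-2 bits=0x6 at bit 2: 0x0018
addr_hi (4b) val=-5 bits=0xb at bit 5: 0x0178
err (7b) val=34 bits=0x22 at bit 9: 0x4578
word = 0x4578 → little-endian bytes:
  [0]=0x78  [1]=0x45

78 45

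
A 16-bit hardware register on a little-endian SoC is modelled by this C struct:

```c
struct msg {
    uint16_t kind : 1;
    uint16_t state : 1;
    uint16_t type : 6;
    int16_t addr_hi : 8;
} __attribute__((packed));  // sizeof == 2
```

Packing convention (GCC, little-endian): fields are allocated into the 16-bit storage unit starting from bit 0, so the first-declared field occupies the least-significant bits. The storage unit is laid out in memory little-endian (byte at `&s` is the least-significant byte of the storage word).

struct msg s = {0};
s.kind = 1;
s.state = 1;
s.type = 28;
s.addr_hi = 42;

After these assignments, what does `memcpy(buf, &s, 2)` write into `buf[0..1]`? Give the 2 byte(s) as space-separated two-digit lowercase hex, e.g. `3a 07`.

kind:1 = 1 → 0x1 << 0 → word 0x0001
state:1 = 1 → 0x1 << 1 → word 0x0003
type:6 = 28 → 0x1c << 2 → word 0x0073
addr_hi:8 = 42 → 0x2a << 8 → word 0x2a73
word = 0x2a73 → little-endian bytes:
  [0]=0x73  [1]=0x2a

73 2a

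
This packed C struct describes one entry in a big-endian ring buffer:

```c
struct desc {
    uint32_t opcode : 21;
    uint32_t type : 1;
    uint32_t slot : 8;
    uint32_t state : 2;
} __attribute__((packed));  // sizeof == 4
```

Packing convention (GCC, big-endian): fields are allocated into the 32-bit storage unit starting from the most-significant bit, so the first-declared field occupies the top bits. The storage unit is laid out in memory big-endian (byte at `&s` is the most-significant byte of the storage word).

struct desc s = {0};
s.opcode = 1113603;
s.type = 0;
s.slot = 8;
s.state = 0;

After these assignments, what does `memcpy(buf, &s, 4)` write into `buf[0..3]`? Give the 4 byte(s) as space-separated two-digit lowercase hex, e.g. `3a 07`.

opcode (21b) val=1113603 bits=0x10fe03 at bit 11: 0x87f01800
type (1b) val=0 bits=0x0 at bit 10: 0x87f01800
slot (8b) val=8 bits=0x8 at bit 2: 0x87f01820
state (2b) val=0 bits=0x0 at bit 0: 0x87f01820
word = 0x87f01820 → big-endian bytes:
  [0]=0x87  [1]=0xf0  [2]=0x18  [3]=0x20

87 f0 18 20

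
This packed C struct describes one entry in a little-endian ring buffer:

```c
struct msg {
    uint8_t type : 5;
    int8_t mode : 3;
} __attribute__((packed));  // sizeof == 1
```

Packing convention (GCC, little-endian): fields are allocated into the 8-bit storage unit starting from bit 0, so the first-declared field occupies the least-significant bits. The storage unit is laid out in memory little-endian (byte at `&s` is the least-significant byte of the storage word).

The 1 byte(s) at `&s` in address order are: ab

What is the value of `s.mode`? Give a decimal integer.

[0]=0xab (little-endian) → word 0xab
type:5 @ bit 0 → (0xab>>0)&0x1f = 0xb
mode:3 @ bit 5 → (0xab>>5)&0x7 = 0x5  ←
mode signed 3b, MSB=1: 5 - 8 = -3

-3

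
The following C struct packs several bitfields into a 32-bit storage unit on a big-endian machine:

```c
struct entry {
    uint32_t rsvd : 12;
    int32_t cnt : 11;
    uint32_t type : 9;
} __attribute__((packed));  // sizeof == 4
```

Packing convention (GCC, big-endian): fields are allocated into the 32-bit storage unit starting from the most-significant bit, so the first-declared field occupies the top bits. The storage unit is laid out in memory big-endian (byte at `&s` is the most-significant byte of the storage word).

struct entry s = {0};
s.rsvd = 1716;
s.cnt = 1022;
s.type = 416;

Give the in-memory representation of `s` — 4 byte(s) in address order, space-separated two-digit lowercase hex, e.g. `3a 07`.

6b 47 fd a0

rsvd (12b) val=1716 bits=0x6b4 at bit 20: 0x6b400000
cnt (11b) val=1022 bits=0x3fe at bit 9: 0x6b47fc00
type (9b) val=416 bits=0x1a0 at bit 0: 0x6b47fda0
word = 0x6b47fda0 → big-endian bytes:
  [0]=0x6b  [1]=0x47  [2]=0xfd  [3]=0xa0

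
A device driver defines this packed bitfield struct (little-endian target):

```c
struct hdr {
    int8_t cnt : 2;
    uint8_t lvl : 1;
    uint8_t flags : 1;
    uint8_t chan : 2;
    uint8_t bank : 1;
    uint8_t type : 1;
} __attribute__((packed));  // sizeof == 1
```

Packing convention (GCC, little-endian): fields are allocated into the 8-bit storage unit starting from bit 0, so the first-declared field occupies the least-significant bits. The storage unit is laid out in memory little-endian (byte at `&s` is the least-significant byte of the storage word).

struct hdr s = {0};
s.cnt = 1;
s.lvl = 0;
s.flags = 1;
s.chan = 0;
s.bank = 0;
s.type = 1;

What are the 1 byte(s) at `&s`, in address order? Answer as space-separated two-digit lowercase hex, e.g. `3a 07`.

[0+:2] cnt=1 & 0x3 = 0x1; word=0x01
[2+:1] lvl=0 & 0x1 = 0x0; word=0x01
[3+:1] flags=1 & 0x1 = 0x1; word=0x09
[4+:2] chan=0 & 0x3 = 0x0; word=0x09
[6+:1] bank=0 & 0x1 = 0x0; word=0x09
[7+:1] type=1 & 0x1 = 0x1; word=0x89
word = 0x89 → little-endian bytes:
  [0]=0x89

89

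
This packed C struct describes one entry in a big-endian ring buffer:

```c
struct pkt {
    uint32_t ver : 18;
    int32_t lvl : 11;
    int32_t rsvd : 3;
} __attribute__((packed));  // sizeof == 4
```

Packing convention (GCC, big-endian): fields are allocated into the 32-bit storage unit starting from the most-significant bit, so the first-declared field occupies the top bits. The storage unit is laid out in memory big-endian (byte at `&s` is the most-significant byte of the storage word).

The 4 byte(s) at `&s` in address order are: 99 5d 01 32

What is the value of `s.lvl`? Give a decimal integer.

[0]=0x99 [1]=0x5d [2]=0x01 [3]=0x32 (big-endian) → word 0x995d0132
ver [14+:18] = (word>>14) & 0x3ffff = 157044
lvl [3+:11] = (word>>3) & 0x7ff = 38  ←
rsvd [0+:3] = (word>>0) & 0x7 = 2
lvl signed 11b, MSB=0: value = 38

38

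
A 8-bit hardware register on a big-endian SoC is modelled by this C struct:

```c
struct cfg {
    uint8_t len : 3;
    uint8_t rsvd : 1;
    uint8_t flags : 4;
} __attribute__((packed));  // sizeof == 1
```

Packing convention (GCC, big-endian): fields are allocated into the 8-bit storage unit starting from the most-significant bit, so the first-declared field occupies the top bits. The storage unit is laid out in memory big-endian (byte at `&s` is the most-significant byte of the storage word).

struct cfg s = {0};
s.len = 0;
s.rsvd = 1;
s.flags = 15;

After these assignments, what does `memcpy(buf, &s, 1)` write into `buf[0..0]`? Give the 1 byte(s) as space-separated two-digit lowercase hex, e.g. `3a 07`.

[5+:3] len=0 & 0x7 = 0x0; word=0x00
[4+:1] rsvd=1 & 0x1 = 0x1; word=0x10
[0+:4] flags=15 & 0xf = 0xf; word=0x1f
word = 0x1f → big-endian bytes:
  [0]=0x1f

1f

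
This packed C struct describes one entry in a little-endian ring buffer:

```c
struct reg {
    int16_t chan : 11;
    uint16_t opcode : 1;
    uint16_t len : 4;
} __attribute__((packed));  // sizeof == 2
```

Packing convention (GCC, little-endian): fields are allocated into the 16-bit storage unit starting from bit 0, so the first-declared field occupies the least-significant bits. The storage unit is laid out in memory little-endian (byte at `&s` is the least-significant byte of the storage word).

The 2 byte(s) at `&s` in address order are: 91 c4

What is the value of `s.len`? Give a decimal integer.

12

[0]=0x91 [1]=0xc4 (little-endian) → word 0xc491
chan [0+:11] = (word>>0) & 0x7ff = 1169
opcode [11+:1] = (word>>11) & 0x1 = 0
len [12+:4] = (word>>12) & 0xf = 12  ←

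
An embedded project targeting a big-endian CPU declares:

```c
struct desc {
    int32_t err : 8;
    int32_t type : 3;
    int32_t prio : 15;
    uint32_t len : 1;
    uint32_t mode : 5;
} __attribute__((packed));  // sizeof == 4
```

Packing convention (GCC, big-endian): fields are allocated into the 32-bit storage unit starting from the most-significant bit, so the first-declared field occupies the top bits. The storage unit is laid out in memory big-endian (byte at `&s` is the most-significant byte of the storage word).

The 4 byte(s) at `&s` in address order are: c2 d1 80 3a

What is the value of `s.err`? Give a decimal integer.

-62

[0]=0xc2 [1]=0xd1 [2]=0x80 [3]=0x3a (big-endian) → word 0xc2d1803a
err:8 @ bit 24 → (0xc2d1803a>>24)&0xff = 0xc2  ←
type:3 @ bit 21 → (0xc2d1803a>>21)&0x7 = 0x6
prio:15 @ bit 6 → (0xc2d1803a>>6)&0x7fff = 0x4600
len:1 @ bit 5 → (0xc2d1803a>>5)&0x1 = 0x1
mode:5 @ bit 0 → (0xc2d1803a>>0)&0x1f = 0x1a
err signed 8b, MSB=1: 194 - 256 = -62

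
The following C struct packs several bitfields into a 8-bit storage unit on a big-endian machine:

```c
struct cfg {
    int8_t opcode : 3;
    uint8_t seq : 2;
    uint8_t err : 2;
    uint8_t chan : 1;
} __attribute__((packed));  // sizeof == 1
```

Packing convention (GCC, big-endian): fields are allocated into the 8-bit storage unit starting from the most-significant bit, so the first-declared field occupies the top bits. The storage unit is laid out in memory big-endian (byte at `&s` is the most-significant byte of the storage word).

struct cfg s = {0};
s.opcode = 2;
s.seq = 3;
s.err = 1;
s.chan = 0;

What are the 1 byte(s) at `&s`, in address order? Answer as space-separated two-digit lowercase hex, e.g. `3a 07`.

[5+:3] opcode=2 & 0x7 = 0x2; word=0x40
[3+:2] seq=3 & 0x3 = 0x3; word=0x58
[1+:2] err=1 & 0x3 = 0x1; word=0x5a
[0+:1] chan=0 & 0x1 = 0x0; word=0x5a
word = 0x5a → big-endian bytes:
  [0]=0x5a

5a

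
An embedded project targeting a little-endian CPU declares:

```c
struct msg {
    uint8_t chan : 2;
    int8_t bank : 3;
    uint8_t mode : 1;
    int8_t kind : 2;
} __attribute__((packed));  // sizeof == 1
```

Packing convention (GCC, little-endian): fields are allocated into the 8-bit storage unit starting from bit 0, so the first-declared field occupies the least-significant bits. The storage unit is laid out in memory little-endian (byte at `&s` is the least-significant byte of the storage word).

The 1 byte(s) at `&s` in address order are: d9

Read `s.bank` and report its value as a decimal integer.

-2

[0]=0xd9 (little-endian) → word 0xd9
chan:2 @ bit 0 → (0xd9>>0)&0x3 = 0x1
bank:3 @ bit 2 → (0xd9>>2)&0x7 = 0x6  ←
mode:1 @ bit 5 → (0xd9>>5)&0x1 = 0x0
kind:2 @ bit 6 → (0xd9>>6)&0x3 = 0x3
bank signed 3b, MSB=1: 6 - 8 = -2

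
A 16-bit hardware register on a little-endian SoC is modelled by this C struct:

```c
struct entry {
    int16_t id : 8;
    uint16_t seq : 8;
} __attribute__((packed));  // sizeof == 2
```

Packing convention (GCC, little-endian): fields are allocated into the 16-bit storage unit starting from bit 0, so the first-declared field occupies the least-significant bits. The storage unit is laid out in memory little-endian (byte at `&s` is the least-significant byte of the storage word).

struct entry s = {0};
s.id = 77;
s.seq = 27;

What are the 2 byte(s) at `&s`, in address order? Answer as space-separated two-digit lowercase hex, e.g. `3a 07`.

4d 1b

[0+:8] id=77 & 0xff = 0x4d; word=0x004d
[8+:8] seq=27 & 0xff = 0x1b; word=0x1b4d
word = 0x1b4d → little-endian bytes:
  [0]=0x4d  [1]=0x1b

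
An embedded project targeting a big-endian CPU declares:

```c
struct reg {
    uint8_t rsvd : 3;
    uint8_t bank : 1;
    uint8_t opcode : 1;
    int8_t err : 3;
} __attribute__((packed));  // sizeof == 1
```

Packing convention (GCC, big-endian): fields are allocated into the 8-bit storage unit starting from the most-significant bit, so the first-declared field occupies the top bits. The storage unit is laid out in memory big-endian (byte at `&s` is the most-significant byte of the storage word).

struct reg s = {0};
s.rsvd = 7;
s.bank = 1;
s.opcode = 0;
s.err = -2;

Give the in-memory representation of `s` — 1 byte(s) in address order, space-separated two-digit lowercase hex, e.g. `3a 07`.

[5+:3] rsvd=7 & 0x7 = 0x7; word=0xe0
[4+:1] bank=1 & 0x1 = 0x1; word=0xf0
[3+:1] opcode=0 & 0x1 = 0x0; word=0xf0
[0+:3] err=-2 & 0x7 = 0x6; word=0xf6
word = 0xf6 → big-endian bytes:
  [0]=0xf6

f6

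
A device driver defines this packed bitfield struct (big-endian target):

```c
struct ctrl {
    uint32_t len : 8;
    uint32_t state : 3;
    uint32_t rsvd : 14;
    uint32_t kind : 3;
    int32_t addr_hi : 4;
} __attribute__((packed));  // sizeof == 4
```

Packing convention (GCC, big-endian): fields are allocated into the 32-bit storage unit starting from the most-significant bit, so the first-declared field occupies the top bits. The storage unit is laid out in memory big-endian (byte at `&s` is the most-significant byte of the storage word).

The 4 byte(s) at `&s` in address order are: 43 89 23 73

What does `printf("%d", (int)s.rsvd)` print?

[0]=0x43 [1]=0x89 [2]=0x23 [3]=0x73 (big-endian) → word 0x43892373
len [24+:8] = (word>>24) & 0xff = 67
state [21+:3] = (word>>21) & 0x7 = 4
rsvd [7+:14] = (word>>7) & 0x3fff = 4678  ←
kind [4+:3] = (word>>4) & 0x7 = 7
addr_hi [0+:4] = (word>>0) & 0xf = 3

4678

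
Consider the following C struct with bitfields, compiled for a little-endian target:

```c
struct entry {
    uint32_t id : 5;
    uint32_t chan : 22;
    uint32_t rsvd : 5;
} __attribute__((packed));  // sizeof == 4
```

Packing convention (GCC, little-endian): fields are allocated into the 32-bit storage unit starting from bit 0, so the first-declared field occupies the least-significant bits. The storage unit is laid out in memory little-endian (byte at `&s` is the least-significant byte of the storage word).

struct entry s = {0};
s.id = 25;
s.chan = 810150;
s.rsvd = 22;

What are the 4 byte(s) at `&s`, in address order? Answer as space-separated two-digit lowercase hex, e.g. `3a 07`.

d9 94 8b b1

[0+:5] id=25 & 0x1f = 0x19; word=0x00000019
[5+:22] chan=810150 & 0x3fffff = 0xc5ca6; word=0x018b94d9
[27+:5] rsvd=22 & 0x1f = 0x16; word=0xb18b94d9
word = 0xb18b94d9 → little-endian bytes:
  [0]=0xd9  [1]=0x94  [2]=0x8b  [3]=0xb1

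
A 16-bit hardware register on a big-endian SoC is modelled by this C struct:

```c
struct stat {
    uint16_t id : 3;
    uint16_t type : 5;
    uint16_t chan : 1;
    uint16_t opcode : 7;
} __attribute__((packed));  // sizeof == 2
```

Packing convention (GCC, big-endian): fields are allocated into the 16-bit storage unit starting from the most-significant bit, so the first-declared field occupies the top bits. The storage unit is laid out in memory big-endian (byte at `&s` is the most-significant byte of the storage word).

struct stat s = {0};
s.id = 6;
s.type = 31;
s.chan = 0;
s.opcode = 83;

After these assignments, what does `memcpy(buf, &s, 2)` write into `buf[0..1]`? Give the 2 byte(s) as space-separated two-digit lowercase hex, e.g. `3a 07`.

id:3 = 6 → 0x6 << 13 → word 0xc000
type:5 = 31 → 0x1f << 8 → word 0xdf00
chan:1 = 0 → 0x0 << 7 → word 0xdf00
opcode:7 = 83 → 0x53 << 0 → word 0xdf53
word = 0xdf53 → big-endian bytes:
  [0]=0xdf  [1]=0x53

df 53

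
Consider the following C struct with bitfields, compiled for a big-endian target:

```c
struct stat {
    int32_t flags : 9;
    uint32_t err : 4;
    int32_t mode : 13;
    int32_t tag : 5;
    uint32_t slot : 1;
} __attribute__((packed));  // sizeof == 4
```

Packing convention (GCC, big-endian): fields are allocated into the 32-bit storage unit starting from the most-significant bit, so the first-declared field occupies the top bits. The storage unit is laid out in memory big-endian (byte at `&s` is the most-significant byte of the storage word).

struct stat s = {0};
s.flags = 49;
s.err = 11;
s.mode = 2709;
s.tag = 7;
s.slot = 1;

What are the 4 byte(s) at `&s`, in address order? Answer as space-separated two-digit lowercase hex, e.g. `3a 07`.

flags:9 = 49 → 0x31 << 23 → word 0x18800000
err:4 = 11 → 0xb << 19 → word 0x18d80000
mode:13 = 2709 → 0xa95 << 6 → word 0x18daa540
tag:5 = 7 → 0x7 << 1 → word 0x18daa54e
slot:1 = 1 → 0x1 << 0 → word 0x18daa54f
word = 0x18daa54f → big-endian bytes:
  [0]=0x18  [1]=0xda  [2]=0xa5  [3]=0x4f

18 da a5 4f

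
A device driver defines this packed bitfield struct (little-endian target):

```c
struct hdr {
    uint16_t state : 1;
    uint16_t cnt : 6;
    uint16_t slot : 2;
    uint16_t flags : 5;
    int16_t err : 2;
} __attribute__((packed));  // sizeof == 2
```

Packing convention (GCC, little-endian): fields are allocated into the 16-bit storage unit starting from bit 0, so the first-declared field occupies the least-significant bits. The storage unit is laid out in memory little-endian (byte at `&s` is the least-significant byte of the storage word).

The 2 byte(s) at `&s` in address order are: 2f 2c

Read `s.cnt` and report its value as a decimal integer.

23

[0]=0x2f [1]=0x2c (little-endian) → word 0x2c2f
state:1 @ bit 0 → (0x2c2f>>0)&0x1 = 0x1
cnt:6 @ bit 1 → (0x2c2f>>1)&0x3f = 0x17  ←
slot:2 @ bit 7 → (0x2c2f>>7)&0x3 = 0x0
flags:5 @ bit 9 → (0x2c2f>>9)&0x1f = 0x16
err:2 @ bit 14 → (0x2c2f>>14)&0x3 = 0x0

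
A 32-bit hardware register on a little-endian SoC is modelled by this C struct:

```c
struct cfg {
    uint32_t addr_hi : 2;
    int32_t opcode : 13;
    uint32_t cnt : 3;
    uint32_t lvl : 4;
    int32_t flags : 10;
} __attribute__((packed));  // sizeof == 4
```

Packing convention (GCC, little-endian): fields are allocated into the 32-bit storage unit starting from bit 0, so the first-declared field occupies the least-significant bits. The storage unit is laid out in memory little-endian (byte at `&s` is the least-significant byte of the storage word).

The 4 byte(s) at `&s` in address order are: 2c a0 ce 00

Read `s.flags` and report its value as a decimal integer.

3

[0]=0x2c [1]=0xa0 [2]=0xce [3]=0x00 (little-endian) → word 0x00cea02c
addr_hi [0+:2] = (word>>0) & 0x3 = 0
opcode [2+:13] = (word>>2) & 0x1fff = 2059
cnt [15+:3] = (word>>15) & 0x7 = 5
lvl [18+:4] = (word>>18) & 0xf = 3
flags [22+:10] = (word>>22) & 0x3ff = 3  ←
flags signed 10b, MSB=0: value = 3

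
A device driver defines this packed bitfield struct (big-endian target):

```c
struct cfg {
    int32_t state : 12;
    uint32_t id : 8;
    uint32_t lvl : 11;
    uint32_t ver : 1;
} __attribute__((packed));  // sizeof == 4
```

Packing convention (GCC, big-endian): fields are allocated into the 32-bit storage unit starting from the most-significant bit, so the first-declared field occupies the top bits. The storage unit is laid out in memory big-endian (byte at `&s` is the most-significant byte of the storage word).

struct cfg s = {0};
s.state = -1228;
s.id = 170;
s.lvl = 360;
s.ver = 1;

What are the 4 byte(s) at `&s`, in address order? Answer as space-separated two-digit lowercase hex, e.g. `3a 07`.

state:12 = -1228 → 0xb34 << 20 → word 0xb3400000
id:8 = 170 → 0xaa << 12 → word 0xb34aa000
lvl:11 = 360 → 0x168 << 1 → word 0xb34aa2d0
ver:1 = 1 → 0x1 << 0 → word 0xb34aa2d1
word = 0xb34aa2d1 → big-endian bytes:
  [0]=0xb3  [1]=0x4a  [2]=0xa2  [3]=0xd1

b3 4a a2 d1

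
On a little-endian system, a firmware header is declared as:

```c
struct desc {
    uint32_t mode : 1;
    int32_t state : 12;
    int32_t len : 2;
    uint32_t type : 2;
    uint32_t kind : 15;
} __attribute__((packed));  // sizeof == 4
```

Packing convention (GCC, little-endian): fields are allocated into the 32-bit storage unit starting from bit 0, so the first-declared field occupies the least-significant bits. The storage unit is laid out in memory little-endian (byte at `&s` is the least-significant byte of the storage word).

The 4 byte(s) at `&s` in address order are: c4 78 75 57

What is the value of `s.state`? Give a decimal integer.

-926

[0]=0xc4 [1]=0x78 [2]=0x75 [3]=0x57 (little-endian) → word 0x577578c4
mode:1 @ bit 0 → (0x577578c4>>0)&0x1 = 0x0
state:12 @ bit 1 → (0x577578c4>>1)&0xfff = 0xc62  ←
len:2 @ bit 13 → (0x577578c4>>13)&0x3 = 0x3
type:2 @ bit 15 → (0x577578c4>>15)&0x3 = 0x2
kind:15 @ bit 17 → (0x577578c4>>17)&0x7fff = 0x2bba
state signed 12b, MSB=1: 3170 - 4096 = -926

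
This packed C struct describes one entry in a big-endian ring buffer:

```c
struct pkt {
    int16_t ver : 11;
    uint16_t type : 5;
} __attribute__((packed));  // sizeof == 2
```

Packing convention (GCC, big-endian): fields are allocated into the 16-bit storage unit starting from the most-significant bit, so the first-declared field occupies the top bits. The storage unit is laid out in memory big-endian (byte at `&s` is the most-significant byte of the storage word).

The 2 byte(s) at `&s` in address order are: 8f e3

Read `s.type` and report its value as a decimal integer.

[0]=0x8f [1]=0xe3 (big-endian) → word 0x8fe3
ver:11 @ bit 5 → (0x8fe3>>5)&0x7ff = 0x47f
type:5 @ bit 0 → (0x8fe3>>0)&0x1f = 0x3  ←

3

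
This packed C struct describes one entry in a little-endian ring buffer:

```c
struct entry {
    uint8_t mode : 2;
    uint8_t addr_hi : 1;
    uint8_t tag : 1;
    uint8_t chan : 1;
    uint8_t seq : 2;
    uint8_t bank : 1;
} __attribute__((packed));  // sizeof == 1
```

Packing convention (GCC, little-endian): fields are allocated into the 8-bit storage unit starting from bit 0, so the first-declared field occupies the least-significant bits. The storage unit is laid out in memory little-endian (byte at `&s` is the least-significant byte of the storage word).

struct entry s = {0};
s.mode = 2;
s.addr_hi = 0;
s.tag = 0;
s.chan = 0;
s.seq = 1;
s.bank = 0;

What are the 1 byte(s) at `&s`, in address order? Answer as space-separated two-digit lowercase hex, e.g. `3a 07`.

22

mode (2b) val=2 bits=0x2 at bit 0: 0x02
addr_hi (1b) val=0 bits=0x0 at bit 2: 0x02
tag (1b) val=0 bits=0x0 at bit 3: 0x02
chan (1b) val=0 bits=0x0 at bit 4: 0x02
seq (2b) val=1 bits=0x1 at bit 5: 0x22
bank (1b) val=0 bits=0x0 at bit 7: 0x22
word = 0x22 → little-endian bytes:
  [0]=0x22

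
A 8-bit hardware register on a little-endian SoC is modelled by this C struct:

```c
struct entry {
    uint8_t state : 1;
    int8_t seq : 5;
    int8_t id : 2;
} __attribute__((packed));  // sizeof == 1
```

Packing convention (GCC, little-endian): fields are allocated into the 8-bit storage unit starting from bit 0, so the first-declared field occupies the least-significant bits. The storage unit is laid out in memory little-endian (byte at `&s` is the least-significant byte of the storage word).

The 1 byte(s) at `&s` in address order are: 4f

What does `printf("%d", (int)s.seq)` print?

[0]=0x4f (little-endian) → word 0x4f
state [0+:1] = (word>>0) & 0x1 = 1
seq [1+:5] = (word>>1) & 0x1f = 7  ←
id [6+:2] = (word>>6) & 0x3 = 1
seq signed 5b, MSB=0: value = 7

7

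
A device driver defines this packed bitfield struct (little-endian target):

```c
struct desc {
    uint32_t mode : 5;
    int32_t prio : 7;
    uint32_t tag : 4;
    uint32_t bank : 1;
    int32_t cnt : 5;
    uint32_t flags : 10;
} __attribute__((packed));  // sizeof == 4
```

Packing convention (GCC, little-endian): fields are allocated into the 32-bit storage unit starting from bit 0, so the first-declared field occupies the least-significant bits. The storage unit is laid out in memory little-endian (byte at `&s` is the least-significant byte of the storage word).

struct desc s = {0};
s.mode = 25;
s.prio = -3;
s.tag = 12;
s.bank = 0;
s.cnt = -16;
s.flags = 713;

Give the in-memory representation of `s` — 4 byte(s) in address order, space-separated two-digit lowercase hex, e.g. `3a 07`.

b9 cf 60 b2

[0+:5] mode=25 & 0x1f = 0x19; word=0x00000019
[5+:7] prio=-3 & 0x7f = 0x7d; word=0x00000fb9
[12+:4] tag=12 & 0xf = 0xc; word=0x0000cfb9
[16+:1] bank=0 & 0x1 = 0x0; word=0x0000cfb9
[17+:5] cnt=-16 & 0x1f = 0x10; word=0x0020cfb9
[22+:10] flags=713 & 0x3ff = 0x2c9; word=0xb260cfb9
word = 0xb260cfb9 → little-endian bytes:
  [0]=0xb9  [1]=0xcf  [2]=0x60  [3]=0xb2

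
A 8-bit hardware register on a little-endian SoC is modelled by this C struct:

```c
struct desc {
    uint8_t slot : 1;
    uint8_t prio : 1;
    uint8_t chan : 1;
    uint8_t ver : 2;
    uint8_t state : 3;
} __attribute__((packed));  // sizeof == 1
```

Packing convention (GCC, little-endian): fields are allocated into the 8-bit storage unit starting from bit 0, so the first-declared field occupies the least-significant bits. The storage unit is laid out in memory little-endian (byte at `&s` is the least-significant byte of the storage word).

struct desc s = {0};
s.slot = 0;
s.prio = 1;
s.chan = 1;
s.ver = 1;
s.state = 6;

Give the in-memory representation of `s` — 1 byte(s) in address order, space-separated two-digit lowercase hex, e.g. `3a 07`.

ce

slot (1b) val=0 bits=0x0 at bit 0: 0x00
prio (1b) val=1 bits=0x1 at bit 1: 0x02
chan (1b) val=1 bits=0x1 at bit 2: 0x06
ver (2b) val=1 bits=0x1 at bit 3: 0x0e
state (3b) val=6 bits=0x6 at bit 5: 0xce
word = 0xce → little-endian bytes:
  [0]=0xce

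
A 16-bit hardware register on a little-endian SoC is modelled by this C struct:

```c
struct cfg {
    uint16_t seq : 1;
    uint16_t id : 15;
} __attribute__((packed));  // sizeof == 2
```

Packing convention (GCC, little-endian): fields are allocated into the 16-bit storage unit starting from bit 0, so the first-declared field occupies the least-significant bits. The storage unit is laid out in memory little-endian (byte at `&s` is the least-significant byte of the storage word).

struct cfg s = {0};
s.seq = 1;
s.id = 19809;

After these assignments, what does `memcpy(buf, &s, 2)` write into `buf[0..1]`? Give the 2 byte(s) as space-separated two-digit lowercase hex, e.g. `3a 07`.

c3 9a

seq:1 = 1 → 0x1 << 0 → word 0x0001
id:15 = 19809 → 0x4d61 << 1 → word 0x9ac3
word = 0x9ac3 → little-endian bytes:
  [0]=0xc3  [1]=0x9a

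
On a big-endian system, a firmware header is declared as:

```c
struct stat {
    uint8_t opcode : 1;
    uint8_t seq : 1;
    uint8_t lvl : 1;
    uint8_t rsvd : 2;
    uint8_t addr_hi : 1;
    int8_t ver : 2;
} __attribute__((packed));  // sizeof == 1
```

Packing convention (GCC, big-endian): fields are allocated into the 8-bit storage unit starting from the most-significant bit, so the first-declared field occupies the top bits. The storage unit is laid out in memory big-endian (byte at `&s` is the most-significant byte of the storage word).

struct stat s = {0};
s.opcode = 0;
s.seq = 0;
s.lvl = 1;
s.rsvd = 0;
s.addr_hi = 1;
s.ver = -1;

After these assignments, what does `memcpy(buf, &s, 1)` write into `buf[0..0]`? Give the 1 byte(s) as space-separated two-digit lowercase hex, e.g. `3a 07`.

27

[7+:1] opcode=0 & 0x1 = 0x0; word=0x00
[6+:1] seq=0 & 0x1 = 0x0; word=0x00
[5+:1] lvl=1 & 0x1 = 0x1; word=0x20
[3+:2] rsvd=0 & 0x3 = 0x0; word=0x20
[2+:1] addr_hi=1 & 0x1 = 0x1; word=0x24
[0+:2] ver=-1 & 0x3 = 0x3; word=0x27
word = 0x27 → big-endian bytes:
  [0]=0x27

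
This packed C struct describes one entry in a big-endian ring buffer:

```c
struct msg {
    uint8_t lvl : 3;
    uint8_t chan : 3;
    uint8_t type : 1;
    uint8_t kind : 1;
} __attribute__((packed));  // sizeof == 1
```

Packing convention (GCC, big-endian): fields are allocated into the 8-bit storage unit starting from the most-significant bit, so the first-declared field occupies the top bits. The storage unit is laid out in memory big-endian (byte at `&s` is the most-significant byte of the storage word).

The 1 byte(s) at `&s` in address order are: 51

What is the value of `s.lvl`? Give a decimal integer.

2

[0]=0x51 (big-endian) → word 0x51
lvl:3 @ bit 5 → (0x51>>5)&0x7 = 0x2  ←
chan:3 @ bit 2 → (0x51>>2)&0x7 = 0x4
type:1 @ bit 1 → (0x51>>1)&0x1 = 0x0
kind:1 @ bit 0 → (0x51>>0)&0x1 = 0x1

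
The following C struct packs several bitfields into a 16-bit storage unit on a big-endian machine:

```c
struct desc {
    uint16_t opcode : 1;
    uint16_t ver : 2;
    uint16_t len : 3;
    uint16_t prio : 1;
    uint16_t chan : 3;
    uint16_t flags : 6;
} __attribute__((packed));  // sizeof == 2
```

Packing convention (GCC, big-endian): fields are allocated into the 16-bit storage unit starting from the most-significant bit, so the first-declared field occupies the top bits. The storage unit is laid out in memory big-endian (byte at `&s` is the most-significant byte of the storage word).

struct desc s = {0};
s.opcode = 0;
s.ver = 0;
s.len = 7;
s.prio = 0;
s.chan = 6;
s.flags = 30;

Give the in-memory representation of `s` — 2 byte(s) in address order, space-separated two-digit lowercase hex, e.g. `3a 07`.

[15+:1] opcode=0 & 0x1 = 0x0; word=0x0000
[13+:2] ver=0 & 0x3 = 0x0; word=0x0000
[10+:3] len=7 & 0x7 = 0x7; word=0x1c00
[9+:1] prio=0 & 0x1 = 0x0; word=0x1c00
[6+:3] chan=6 & 0x7 = 0x6; word=0x1d80
[0+:6] flags=30 & 0x3f = 0x1e; word=0x1d9e
word = 0x1d9e → big-endian bytes:
  [0]=0x1d  [1]=0x9e

1d 9e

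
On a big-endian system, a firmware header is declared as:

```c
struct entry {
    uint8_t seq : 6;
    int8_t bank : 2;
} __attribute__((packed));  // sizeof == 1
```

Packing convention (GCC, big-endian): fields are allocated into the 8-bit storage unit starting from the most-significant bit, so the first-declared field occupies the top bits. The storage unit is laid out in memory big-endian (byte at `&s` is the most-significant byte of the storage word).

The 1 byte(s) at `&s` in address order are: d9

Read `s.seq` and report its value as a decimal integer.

54

[0]=0xd9 (big-endian) → word 0xd9
seq [2+:6] = (word>>2) & 0x3f = 54  ←
bank [0+:2] = (word>>0) & 0x3 = 1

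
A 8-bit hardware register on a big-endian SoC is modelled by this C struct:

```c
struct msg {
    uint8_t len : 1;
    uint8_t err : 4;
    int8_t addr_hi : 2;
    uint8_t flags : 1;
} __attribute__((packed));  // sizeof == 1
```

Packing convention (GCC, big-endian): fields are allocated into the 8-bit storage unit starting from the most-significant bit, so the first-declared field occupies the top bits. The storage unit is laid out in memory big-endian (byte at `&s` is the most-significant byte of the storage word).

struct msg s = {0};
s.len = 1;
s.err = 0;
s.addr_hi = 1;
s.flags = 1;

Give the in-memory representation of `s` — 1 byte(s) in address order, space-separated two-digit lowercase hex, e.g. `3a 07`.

[7+:1] len=1 & 0x1 = 0x1; word=0x80
[3+:4] err=0 & 0xf = 0x0; word=0x80
[1+:2] addr_hi=1 & 0x3 = 0x1; word=0x82
[0+:1] flags=1 & 0x1 = 0x1; word=0x83
word = 0x83 → big-endian bytes:
  [0]=0x83

83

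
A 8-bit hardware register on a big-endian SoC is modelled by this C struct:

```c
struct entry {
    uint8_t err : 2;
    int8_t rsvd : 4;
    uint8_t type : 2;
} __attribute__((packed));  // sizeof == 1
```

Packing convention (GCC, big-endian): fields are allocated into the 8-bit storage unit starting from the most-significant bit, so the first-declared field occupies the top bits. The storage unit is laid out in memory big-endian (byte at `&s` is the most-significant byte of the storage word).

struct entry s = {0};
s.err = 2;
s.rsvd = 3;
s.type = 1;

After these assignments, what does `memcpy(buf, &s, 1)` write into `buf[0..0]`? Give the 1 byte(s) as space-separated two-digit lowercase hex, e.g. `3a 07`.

err:2 = 2 → 0x2 << 6 → word 0x80
rsvd:4 = 3 → 0x3 << 2 → word 0x8c
type:2 = 1 → 0x1 << 0 → word 0x8d
word = 0x8d → big-endian bytes:
  [0]=0x8d

8d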